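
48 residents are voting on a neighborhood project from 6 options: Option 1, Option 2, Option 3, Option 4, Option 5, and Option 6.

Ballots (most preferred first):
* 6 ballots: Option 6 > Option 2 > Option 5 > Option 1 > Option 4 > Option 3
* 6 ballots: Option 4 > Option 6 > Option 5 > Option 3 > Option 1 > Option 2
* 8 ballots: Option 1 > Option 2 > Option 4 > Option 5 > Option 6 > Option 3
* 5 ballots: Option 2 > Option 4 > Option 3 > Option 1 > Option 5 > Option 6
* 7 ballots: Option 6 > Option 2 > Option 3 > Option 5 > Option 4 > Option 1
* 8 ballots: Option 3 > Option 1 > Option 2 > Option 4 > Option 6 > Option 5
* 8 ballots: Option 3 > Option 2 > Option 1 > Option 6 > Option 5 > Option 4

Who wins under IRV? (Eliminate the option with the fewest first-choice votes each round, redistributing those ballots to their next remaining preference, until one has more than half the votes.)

Option 4

Round 1: Option 1 8, Option 2 5, Option 3 16, Option 4 6, Option 5 0, Option 6 13. Option 5 eliminated.
Round 2: Option 1 8, Option 2 5, Option 3 16, Option 4 6, Option 6 13. Option 2 eliminated.
Round 3: Option 1 8, Option 3 16, Option 4 11, Option 6 13. Option 1 eliminated.
Round 4: Option 3 16, Option 4 19, Option 6 13. Option 6 eliminated.
Round 5: Option 3 23, Option 4 25. Option 4 has a majority (≥25).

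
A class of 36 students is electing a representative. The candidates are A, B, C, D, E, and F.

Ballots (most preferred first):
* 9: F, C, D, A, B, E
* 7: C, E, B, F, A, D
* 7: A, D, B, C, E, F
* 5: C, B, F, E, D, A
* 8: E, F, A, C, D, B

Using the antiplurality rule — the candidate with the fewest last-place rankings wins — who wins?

C

Last-place votes: A 5, B 8, C 0, D 7, E 9, F 7.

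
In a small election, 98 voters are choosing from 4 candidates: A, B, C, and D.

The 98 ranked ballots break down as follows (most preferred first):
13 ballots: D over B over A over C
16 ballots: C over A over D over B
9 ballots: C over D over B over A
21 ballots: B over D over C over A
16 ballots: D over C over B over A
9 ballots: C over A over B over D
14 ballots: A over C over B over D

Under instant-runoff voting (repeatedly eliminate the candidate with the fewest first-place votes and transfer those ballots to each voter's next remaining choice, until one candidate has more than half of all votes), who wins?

Round 1: A 14, B 21, C 34, D 29. A eliminated.
Round 2: B 21, C 48, D 29. B eliminated.
Round 3: C 48, D 50. D has a majority (≥50).

D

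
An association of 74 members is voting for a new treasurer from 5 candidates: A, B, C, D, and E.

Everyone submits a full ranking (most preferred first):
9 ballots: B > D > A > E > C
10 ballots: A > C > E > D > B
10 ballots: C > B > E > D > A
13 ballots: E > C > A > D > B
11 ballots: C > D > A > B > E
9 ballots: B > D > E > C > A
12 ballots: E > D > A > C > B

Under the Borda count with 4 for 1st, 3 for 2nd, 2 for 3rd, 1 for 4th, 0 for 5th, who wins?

A: 9×2 + 10×4 + 10×0 + 13×2 + 11×2 + 9×0 + 12×2 = 130
B: 9×4 + 10×0 + 10×3 + 13×0 + 11×1 + 9×4 + 12×0 = 113
C: 9×0 + 10×3 + 10×4 + 13×3 + 11×4 + 9×1 + 12×1 = 174
D: 9×3 + 10×1 + 10×1 + 13×1 + 11×3 + 9×3 + 12×3 = 156
E: 9×1 + 10×2 + 10×2 + 13×4 + 11×0 + 9×2 + 12×4 = 167

C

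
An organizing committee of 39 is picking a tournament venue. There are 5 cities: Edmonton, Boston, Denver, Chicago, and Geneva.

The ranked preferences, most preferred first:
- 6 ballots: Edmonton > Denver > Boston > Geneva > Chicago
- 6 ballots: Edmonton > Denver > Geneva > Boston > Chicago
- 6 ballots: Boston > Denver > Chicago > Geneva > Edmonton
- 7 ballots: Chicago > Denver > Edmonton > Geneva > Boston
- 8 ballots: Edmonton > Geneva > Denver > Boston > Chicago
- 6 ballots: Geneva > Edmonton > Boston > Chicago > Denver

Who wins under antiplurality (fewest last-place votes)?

Last-place votes: Edmonton 6, Boston 7, Denver 6, Chicago 20, Geneva 0.

Geneva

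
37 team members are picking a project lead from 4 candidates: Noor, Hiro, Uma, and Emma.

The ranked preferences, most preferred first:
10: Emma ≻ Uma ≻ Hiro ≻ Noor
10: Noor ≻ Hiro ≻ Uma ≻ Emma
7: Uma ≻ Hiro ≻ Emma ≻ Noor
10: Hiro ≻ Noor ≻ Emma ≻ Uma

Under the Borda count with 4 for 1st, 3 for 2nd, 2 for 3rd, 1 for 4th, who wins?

Hiro

Noor: 10×1 + 10×4 + 7×1 + 10×3 = 87
Hiro: 10×2 + 10×3 + 7×3 + 10×4 = 111
Uma: 10×3 + 10×2 + 7×4 + 10×1 = 88
Emma: 10×4 + 10×1 + 7×2 + 10×2 = 84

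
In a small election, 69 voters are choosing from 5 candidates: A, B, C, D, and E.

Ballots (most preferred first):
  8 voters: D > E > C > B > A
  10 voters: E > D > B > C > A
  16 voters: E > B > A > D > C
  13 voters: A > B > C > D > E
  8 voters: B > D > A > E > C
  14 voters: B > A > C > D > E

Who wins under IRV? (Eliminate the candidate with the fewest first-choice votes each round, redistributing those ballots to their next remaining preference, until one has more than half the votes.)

B

Round 1: A 13, B 22, C 0, D 8, E 26. C eliminated.
Round 2: A 13, B 22, D 8, E 26. D eliminated.
Round 3: A 13, B 22, E 34. A eliminated.
Round 4: B 35, E 34. B has a majority (≥35).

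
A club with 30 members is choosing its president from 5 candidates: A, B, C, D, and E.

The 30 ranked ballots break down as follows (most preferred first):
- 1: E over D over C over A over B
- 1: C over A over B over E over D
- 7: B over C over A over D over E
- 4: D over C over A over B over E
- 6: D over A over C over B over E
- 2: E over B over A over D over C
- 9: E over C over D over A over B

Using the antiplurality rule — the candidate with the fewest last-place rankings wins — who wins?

Last-place votes: A 0, B 10, C 2, D 1, E 17.

A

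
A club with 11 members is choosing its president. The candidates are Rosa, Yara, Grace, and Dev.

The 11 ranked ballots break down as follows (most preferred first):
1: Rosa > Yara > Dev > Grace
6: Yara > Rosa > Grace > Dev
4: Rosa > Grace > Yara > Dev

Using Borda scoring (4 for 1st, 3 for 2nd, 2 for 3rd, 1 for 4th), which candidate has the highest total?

Rosa

Rosa: 1×4 + 6×3 + 4×4 = 38
Yara: 1×3 + 6×4 + 4×2 = 35
Grace: 1×1 + 6×2 + 4×3 = 25
Dev: 1×2 + 6×1 + 4×1 = 12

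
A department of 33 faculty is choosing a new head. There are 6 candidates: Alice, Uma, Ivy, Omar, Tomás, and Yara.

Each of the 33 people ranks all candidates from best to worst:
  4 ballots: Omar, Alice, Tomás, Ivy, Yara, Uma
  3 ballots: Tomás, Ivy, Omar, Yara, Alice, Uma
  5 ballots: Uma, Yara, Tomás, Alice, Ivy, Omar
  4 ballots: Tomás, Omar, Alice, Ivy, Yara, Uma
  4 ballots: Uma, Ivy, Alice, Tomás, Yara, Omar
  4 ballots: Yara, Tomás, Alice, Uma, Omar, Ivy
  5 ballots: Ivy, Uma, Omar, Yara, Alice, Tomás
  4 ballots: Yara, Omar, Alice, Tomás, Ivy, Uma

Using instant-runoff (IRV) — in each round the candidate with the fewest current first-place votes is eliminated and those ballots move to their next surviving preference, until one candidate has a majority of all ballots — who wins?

Round 1: Alice 0, Uma 9, Ivy 5, Omar 4, Tomás 7, Yara 8. Alice eliminated.
Round 2: Uma 9, Ivy 5, Omar 4, Tomás 7, Yara 8. Omar eliminated.
Round 3: Uma 9, Ivy 5, Tomás 11, Yara 8. Ivy eliminated.
Round 4: Uma 14, Tomás 11, Yara 8. Yara eliminated.
Round 5: Uma 14, Tomás 19. Tomás has a majority (≥17).

Tomás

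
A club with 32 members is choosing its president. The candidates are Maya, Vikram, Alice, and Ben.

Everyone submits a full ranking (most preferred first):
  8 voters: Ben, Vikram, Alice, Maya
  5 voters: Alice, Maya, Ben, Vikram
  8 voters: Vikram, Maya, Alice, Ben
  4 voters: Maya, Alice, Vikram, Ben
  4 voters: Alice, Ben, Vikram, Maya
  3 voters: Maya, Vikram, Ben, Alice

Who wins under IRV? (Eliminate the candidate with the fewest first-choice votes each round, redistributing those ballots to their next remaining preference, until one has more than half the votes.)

Vikram

Round 1: Maya 7, Vikram 8, Alice 9, Ben 8. Maya eliminated.
Round 2: Vikram 11, Alice 13, Ben 8. Ben eliminated.
Round 3: Vikram 19, Alice 13. Vikram has a majority (≥17).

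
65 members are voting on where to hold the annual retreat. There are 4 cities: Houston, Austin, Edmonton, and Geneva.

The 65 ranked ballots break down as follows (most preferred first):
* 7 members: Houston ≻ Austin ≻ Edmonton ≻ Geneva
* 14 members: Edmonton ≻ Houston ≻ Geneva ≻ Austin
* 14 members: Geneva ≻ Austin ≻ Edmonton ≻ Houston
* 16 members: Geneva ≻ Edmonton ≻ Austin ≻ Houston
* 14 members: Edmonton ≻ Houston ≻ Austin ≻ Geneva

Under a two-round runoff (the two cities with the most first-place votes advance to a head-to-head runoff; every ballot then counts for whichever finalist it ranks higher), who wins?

Edmonton

Round 1 first-place votes: Houston 7, Austin 0, Edmonton 28, Geneva 30. Geneva and Edmonton advance.
Runoff: Geneva is ranked above Edmonton on 30 ballots, Edmonton above Geneva on 35.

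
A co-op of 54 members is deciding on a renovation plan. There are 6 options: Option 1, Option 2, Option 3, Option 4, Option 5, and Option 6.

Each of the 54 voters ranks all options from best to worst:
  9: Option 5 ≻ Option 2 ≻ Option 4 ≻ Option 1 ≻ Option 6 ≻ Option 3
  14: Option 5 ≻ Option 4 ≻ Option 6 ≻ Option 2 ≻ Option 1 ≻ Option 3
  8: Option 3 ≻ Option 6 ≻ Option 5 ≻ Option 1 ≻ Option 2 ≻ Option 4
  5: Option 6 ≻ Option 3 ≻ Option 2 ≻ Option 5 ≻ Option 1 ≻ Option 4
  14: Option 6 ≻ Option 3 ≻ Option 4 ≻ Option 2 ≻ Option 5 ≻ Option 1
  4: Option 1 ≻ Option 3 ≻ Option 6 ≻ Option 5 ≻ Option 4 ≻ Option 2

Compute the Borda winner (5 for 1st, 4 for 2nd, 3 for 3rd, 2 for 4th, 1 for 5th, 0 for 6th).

Option 6

Option 1: 9×2 + 14×1 + 8×2 + 5×1 + 14×0 + 4×5 = 73
Option 2: 9×4 + 14×2 + 8×1 + 5×3 + 14×2 + 4×0 = 115
Option 3: 9×0 + 14×0 + 8×5 + 5×4 + 14×4 + 4×4 = 132
Option 4: 9×3 + 14×4 + 8×0 + 5×0 + 14×3 + 4×1 = 129
Option 5: 9×5 + 14×5 + 8×3 + 5×2 + 14×1 + 4×2 = 171
Option 6: 9×1 + 14×3 + 8×4 + 5×5 + 14×5 + 4×3 = 190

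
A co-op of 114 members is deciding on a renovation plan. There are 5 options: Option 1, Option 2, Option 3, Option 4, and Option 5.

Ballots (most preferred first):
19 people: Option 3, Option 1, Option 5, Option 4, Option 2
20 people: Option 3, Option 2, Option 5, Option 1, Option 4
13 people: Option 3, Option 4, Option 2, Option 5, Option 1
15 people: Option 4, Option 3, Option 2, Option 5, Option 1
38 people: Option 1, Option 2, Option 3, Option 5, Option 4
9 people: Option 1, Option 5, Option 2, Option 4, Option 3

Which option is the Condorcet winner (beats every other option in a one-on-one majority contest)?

Option 3

Option 3 vs Option 1: 67–47
Option 3 vs Option 2: 67–47
Option 3 vs Option 4: 90–24
Option 3 vs Option 5: 105–9
Option 3 beats every other option.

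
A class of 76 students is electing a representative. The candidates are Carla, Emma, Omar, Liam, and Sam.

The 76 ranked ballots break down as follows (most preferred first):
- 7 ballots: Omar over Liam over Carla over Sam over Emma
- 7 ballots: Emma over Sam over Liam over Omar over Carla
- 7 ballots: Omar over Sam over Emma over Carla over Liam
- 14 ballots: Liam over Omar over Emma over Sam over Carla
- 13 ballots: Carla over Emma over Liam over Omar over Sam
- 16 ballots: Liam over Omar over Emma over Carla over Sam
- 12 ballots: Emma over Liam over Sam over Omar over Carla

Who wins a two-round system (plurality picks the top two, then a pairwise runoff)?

Round 1 first-place votes: Carla 13, Emma 19, Omar 14, Liam 30, Sam 0. Liam and Emma advance.
Runoff: Liam is ranked above Emma on 37 ballots, Emma above Liam on 39.

Emma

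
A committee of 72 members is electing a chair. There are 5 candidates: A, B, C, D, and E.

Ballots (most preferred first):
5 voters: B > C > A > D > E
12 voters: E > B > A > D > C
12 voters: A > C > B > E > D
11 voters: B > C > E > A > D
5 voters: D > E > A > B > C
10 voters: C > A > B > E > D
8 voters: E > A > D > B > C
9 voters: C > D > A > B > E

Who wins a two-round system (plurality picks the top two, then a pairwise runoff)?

Round 1 first-place votes: A 12, B 16, C 19, D 5, E 20. E and C advance.
Runoff: E is ranked above C on 25 ballots, C above E on 47.

C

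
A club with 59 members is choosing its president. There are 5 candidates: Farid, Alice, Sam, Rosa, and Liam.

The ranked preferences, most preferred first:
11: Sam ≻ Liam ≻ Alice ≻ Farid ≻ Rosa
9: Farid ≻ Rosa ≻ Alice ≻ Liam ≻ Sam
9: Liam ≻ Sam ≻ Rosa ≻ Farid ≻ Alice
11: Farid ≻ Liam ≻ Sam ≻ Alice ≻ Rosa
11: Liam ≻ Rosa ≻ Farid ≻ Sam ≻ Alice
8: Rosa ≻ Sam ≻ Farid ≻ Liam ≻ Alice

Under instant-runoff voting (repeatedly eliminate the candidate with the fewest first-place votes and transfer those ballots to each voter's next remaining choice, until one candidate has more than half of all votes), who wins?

Liam

Round 1: Farid 20, Alice 0, Sam 11, Rosa 8, Liam 20. Alice eliminated.
Round 2: Farid 20, Sam 11, Rosa 8, Liam 20. Rosa eliminated.
Round 3: Farid 20, Sam 19, Liam 20. Sam eliminated.
Round 4: Farid 28, Liam 31. Liam has a majority (≥30).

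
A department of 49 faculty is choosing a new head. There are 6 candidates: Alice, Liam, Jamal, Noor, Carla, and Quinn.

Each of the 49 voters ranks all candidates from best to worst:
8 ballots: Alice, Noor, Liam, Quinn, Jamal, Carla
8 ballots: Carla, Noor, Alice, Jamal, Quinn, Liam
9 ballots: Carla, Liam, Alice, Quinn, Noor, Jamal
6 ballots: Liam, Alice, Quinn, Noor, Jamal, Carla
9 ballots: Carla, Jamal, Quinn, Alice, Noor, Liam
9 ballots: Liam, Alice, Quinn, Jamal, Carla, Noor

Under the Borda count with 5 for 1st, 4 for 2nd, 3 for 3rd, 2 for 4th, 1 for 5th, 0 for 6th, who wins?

Alice

Alice: 8×5 + 8×3 + 9×3 + 6×4 + 9×2 + 9×4 = 169
Liam: 8×3 + 8×0 + 9×4 + 6×5 + 9×0 + 9×5 = 135
Jamal: 8×1 + 8×2 + 9×0 + 6×1 + 9×4 + 9×2 = 84
Noor: 8×4 + 8×4 + 9×1 + 6×2 + 9×1 + 9×0 = 94
Carla: 8×0 + 8×5 + 9×5 + 6×0 + 9×5 + 9×1 = 139
Quinn: 8×2 + 8×1 + 9×2 + 6×3 + 9×3 + 9×3 = 114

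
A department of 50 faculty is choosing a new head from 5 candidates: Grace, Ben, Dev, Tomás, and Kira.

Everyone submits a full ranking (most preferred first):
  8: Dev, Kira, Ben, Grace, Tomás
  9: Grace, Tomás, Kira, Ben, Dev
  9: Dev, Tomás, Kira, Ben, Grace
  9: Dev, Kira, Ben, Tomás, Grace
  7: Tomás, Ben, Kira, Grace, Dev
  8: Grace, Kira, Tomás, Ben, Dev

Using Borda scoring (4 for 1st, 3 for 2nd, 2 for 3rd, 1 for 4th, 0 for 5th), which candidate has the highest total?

Grace: 8×1 + 9×4 + 9×0 + 9×0 + 7×1 + 8×4 = 83
Ben: 8×2 + 9×1 + 9×1 + 9×2 + 7×3 + 8×1 = 81
Dev: 8×4 + 9×0 + 9×4 + 9×4 + 7×0 + 8×0 = 104
Tomás: 8×0 + 9×3 + 9×3 + 9×1 + 7×4 + 8×2 = 107
Kira: 8×3 + 9×2 + 9×2 + 9×3 + 7×2 + 8×3 = 125

Kira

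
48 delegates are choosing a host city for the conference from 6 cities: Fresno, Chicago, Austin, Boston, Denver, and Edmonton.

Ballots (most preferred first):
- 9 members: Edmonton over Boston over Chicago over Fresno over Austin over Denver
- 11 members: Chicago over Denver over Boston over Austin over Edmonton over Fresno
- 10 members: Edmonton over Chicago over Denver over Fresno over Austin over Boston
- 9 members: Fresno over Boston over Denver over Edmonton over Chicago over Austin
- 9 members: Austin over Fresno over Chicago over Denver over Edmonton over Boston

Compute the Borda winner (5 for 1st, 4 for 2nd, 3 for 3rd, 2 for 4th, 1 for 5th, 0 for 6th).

Fresno: 9×2 + 11×0 + 10×2 + 9×5 + 9×4 = 119
Chicago: 9×3 + 11×5 + 10×4 + 9×1 + 9×3 = 158
Austin: 9×1 + 11×2 + 10×1 + 9×0 + 9×5 = 86
Boston: 9×4 + 11×3 + 10×0 + 9×4 + 9×0 = 105
Denver: 9×0 + 11×4 + 10×3 + 9×3 + 9×2 = 119
Edmonton: 9×5 + 11×1 + 10×5 + 9×2 + 9×1 = 133

Chicago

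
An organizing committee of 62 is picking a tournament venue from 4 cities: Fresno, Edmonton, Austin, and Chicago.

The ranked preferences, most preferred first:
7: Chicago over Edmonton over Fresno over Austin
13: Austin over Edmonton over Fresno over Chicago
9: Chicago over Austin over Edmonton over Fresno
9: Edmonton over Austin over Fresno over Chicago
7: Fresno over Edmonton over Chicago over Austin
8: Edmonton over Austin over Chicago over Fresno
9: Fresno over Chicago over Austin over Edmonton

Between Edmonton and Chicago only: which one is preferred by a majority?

Edmonton is ranked above Chicago on 37 ballots; Chicago above Edmonton on 25.

Edmonton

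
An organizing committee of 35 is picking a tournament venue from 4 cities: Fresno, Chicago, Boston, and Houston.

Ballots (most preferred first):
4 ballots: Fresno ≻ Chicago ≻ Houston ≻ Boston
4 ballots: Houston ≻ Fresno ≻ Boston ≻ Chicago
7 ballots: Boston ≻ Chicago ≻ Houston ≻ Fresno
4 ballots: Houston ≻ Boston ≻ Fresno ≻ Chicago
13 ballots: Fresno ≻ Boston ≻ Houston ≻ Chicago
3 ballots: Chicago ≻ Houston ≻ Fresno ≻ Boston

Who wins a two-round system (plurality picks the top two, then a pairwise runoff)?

Houston

Round 1 first-place votes: Fresno 17, Chicago 3, Boston 7, Houston 8. Fresno and Houston advance.
Runoff: Fresno is ranked above Houston on 17 ballots, Houston above Fresno on 18.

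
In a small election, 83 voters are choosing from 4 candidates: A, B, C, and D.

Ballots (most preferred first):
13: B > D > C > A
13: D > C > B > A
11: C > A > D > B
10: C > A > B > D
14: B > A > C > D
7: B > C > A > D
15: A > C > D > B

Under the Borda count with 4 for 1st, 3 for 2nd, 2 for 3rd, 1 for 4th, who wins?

A: 13×1 + 13×1 + 11×3 + 10×3 + 14×3 + 7×2 + 15×4 = 205
B: 13×4 + 13×2 + 11×1 + 10×2 + 14×4 + 7×4 + 15×1 = 208
C: 13×2 + 13×3 + 11×4 + 10×4 + 14×2 + 7×3 + 15×3 = 243
D: 13×3 + 13×4 + 11×2 + 10×1 + 14×1 + 7×1 + 15×2 = 174

C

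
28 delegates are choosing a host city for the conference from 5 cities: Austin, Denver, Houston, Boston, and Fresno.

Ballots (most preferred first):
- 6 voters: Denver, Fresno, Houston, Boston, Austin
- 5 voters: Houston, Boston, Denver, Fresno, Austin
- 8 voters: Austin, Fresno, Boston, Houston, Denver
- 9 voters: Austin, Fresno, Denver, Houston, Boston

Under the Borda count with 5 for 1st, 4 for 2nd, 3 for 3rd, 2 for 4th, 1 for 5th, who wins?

Fresno

Austin: 6×1 + 5×1 + 8×5 + 9×5 = 96
Denver: 6×5 + 5×3 + 8×1 + 9×3 = 80
Houston: 6×3 + 5×5 + 8×2 + 9×2 = 77
Boston: 6×2 + 5×4 + 8×3 + 9×1 = 65
Fresno: 6×4 + 5×2 + 8×4 + 9×4 = 102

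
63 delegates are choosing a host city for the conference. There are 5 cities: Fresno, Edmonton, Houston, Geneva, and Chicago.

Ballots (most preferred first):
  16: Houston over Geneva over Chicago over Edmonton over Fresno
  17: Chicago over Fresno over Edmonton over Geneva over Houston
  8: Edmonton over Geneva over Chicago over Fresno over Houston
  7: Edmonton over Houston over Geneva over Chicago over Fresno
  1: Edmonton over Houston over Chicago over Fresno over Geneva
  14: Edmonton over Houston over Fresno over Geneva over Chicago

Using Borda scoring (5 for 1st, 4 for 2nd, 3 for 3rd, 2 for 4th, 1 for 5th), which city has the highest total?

Fresno: 16×1 + 17×4 + 8×2 + 7×1 + 1×2 + 14×3 = 151
Edmonton: 16×2 + 17×3 + 8×5 + 7×5 + 1×5 + 14×5 = 233
Houston: 16×5 + 17×1 + 8×1 + 7×4 + 1×4 + 14×4 = 193
Geneva: 16×4 + 17×2 + 8×4 + 7×3 + 1×1 + 14×2 = 180
Chicago: 16×3 + 17×5 + 8×3 + 7×2 + 1×3 + 14×1 = 188

Edmonton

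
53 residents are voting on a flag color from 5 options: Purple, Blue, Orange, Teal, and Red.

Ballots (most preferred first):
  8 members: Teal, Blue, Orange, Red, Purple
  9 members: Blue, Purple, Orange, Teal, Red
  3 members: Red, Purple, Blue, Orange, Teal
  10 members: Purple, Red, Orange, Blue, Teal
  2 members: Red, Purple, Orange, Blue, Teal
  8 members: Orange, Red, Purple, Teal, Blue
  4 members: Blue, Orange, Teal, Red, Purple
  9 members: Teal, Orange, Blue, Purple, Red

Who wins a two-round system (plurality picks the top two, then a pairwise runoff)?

Round 1 first-place votes: Purple 10, Blue 13, Orange 8, Teal 17, Red 5. Teal and Blue advance.
Runoff: Teal is ranked above Blue on 25 ballots, Blue above Teal on 28.

Blue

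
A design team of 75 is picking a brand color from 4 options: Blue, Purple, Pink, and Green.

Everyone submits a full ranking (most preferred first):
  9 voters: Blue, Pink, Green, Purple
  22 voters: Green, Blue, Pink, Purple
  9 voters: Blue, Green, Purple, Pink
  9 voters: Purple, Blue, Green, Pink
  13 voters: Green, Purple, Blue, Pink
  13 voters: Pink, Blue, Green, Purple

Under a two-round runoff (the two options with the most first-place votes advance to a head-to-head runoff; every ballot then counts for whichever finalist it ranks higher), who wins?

Round 1 first-place votes: Blue 18, Purple 9, Pink 13, Green 35. Green and Blue advance.
Runoff: Green is ranked above Blue on 35 ballots, Blue above Green on 40.

Blue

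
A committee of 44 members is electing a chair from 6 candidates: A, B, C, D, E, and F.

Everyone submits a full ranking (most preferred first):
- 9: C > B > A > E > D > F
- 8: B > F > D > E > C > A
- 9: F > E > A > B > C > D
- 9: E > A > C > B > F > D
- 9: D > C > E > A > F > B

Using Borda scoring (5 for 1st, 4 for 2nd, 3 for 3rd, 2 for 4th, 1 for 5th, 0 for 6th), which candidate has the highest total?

A: 9×3 + 8×0 + 9×3 + 9×4 + 9×2 = 108
B: 9×4 + 8×5 + 9×2 + 9×2 + 9×0 = 112
C: 9×5 + 8×1 + 9×1 + 9×3 + 9×4 = 125
D: 9×1 + 8×3 + 9×0 + 9×0 + 9×5 = 78
E: 9×2 + 8×2 + 9×4 + 9×5 + 9×3 = 142
F: 9×0 + 8×4 + 9×5 + 9×1 + 9×1 = 95

E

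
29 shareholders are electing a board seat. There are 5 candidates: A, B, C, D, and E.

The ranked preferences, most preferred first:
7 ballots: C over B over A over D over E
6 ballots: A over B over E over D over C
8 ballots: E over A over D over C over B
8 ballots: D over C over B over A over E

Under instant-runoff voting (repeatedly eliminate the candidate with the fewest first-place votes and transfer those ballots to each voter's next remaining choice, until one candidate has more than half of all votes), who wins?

D

Round 1: A 6, B 0, C 7, D 8, E 8. B eliminated.
Round 2: A 6, C 7, D 8, E 8. A eliminated.
Round 3: C 7, D 8, E 14. C eliminated.
Round 4: D 15, E 14. D has a majority (≥15).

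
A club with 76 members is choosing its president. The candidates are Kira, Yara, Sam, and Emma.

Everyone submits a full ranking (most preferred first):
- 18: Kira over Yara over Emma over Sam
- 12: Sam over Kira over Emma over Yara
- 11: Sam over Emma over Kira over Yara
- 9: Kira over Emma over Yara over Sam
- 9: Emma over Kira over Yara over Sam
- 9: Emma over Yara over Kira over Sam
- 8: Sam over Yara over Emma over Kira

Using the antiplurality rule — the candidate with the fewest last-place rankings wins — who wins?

Last-place votes: Kira 8, Yara 23, Sam 45, Emma 0.

Emma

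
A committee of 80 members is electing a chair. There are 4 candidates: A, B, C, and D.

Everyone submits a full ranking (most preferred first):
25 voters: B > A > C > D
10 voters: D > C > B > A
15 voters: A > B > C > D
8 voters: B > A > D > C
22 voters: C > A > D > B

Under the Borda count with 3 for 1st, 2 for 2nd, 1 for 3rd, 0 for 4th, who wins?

A: 25×2 + 10×0 + 15×3 + 8×2 + 22×2 = 155
B: 25×3 + 10×1 + 15×2 + 8×3 + 22×0 = 139
C: 25×1 + 10×2 + 15×1 + 8×0 + 22×3 = 126
D: 25×0 + 10×3 + 15×0 + 8×1 + 22×1 = 60

A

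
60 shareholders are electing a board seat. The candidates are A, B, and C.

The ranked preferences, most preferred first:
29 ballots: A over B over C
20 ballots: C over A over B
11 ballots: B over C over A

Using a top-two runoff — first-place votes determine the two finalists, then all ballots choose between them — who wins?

Round 1 first-place votes: A 29, B 11, C 20. A and C advance.
Runoff: A is ranked above C on 29 ballots, C above A on 31.

C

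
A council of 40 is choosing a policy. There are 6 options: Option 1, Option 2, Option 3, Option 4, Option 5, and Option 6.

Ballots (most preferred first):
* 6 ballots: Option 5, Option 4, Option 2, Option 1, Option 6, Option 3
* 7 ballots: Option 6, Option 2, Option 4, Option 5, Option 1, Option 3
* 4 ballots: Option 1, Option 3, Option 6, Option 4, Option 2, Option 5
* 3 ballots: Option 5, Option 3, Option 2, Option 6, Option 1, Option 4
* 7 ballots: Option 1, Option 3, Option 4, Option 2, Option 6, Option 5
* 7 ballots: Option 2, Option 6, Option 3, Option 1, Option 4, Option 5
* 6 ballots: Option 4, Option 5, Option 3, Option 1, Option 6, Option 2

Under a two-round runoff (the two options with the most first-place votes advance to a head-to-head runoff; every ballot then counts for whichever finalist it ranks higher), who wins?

Option 5

Round 1 first-place votes: Option 1 11, Option 2 7, Option 3 0, Option 4 6, Option 5 9, Option 6 7. Option 1 and Option 5 advance.
Runoff: Option 1 is ranked above Option 5 on 18 ballots, Option 5 above Option 1 on 22.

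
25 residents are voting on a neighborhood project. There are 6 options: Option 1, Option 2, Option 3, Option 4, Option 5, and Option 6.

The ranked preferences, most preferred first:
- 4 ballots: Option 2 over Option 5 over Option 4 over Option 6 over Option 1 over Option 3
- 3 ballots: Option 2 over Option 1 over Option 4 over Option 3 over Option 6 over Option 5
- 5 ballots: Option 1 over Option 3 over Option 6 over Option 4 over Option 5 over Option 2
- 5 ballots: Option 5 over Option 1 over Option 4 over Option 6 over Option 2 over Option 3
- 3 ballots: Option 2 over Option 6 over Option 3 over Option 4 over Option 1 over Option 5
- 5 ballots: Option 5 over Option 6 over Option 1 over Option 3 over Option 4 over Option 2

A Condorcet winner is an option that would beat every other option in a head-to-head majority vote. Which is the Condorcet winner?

Option 5

Option 5 vs Option 1: 14–11
Option 5 vs Option 2: 15–10
Option 5 vs Option 3: 14–11
Option 5 vs Option 4: 14–11
Option 5 vs Option 6: 14–11
Option 5 beats every other option.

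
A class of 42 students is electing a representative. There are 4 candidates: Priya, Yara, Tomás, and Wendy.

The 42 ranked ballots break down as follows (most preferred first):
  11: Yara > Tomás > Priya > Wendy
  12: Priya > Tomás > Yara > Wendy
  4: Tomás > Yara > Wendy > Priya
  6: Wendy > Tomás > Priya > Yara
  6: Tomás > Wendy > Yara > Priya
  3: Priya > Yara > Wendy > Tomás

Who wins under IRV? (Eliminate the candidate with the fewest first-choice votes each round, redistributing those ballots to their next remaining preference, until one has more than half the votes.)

Tomás

Round 1: Priya 15, Yara 11, Tomás 10, Wendy 6. Wendy eliminated.
Round 2: Priya 15, Yara 11, Tomás 16. Yara eliminated.
Round 3: Priya 15, Tomás 27. Tomás has a majority (≥22).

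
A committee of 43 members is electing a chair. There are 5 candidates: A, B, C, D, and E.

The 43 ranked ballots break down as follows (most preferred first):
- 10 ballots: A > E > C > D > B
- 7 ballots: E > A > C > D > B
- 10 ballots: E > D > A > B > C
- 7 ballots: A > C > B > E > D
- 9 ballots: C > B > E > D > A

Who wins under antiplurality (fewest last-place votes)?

Last-place votes: A 9, B 17, C 10, D 7, E 0.

E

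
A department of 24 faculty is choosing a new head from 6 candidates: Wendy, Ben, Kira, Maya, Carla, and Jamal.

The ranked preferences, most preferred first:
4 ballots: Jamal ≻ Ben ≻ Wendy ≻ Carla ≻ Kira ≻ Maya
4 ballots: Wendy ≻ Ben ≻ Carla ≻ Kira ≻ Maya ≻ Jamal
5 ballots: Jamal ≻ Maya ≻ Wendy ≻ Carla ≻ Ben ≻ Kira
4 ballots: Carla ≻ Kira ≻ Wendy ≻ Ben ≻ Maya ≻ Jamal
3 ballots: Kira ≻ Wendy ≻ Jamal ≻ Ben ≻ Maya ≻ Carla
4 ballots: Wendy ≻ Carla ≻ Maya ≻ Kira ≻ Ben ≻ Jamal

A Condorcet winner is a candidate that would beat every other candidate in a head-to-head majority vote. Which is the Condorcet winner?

Wendy

Wendy vs Ben: 20–4
Wendy vs Kira: 17–7
Wendy vs Maya: 19–5
Wendy vs Carla: 20–4
Wendy vs Jamal: 15–9
Wendy beats every other candidate.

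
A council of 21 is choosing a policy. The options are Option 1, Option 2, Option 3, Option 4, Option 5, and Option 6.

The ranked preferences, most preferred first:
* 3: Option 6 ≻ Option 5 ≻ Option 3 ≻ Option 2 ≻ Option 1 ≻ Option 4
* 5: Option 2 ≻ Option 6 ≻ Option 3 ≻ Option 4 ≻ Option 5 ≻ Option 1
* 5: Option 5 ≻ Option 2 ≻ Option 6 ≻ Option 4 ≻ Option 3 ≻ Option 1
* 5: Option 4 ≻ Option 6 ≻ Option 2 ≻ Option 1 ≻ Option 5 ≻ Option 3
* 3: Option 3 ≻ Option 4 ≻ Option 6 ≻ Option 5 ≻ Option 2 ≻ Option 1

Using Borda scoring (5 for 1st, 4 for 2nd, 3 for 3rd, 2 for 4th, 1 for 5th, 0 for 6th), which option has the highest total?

Option 1: 3×1 + 5×0 + 5×0 + 5×2 + 3×0 = 13
Option 2: 3×2 + 5×5 + 5×4 + 5×3 + 3×1 = 69
Option 3: 3×3 + 5×3 + 5×1 + 5×0 + 3×5 = 44
Option 4: 3×0 + 5×2 + 5×2 + 5×5 + 3×4 = 57
Option 5: 3×4 + 5×1 + 5×5 + 5×1 + 3×2 = 53
Option 6: 3×5 + 5×4 + 5×3 + 5×4 + 3×3 = 79

Option 6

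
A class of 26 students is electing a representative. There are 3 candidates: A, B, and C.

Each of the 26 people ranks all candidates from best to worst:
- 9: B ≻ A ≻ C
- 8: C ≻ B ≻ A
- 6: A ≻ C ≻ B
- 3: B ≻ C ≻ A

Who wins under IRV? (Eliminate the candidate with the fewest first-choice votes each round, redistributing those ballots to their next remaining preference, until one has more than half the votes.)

Round 1: A 6, B 12, C 8. A eliminated.
Round 2: B 12, C 14. C has a majority (≥14).

C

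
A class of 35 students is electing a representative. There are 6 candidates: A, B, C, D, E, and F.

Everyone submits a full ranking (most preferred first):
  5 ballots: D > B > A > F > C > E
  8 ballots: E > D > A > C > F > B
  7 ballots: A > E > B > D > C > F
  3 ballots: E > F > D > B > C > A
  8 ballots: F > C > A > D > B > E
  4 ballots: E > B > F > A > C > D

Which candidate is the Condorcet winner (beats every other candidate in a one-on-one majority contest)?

A vs B: 23–12
A vs C: 24–11
A vs D: 19–16
A vs E: 20–15
A vs F: 20–15
A beats every other candidate.

A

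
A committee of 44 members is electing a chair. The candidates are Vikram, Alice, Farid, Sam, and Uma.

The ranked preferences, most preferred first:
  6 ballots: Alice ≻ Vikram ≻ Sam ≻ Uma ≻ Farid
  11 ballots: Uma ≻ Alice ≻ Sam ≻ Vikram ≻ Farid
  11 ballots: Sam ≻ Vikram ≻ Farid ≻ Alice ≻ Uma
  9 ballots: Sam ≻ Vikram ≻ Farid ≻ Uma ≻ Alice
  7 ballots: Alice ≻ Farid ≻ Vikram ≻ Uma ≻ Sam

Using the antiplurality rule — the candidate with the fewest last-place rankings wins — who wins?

Vikram

Last-place votes: Vikram 0, Alice 9, Farid 17, Sam 7, Uma 11.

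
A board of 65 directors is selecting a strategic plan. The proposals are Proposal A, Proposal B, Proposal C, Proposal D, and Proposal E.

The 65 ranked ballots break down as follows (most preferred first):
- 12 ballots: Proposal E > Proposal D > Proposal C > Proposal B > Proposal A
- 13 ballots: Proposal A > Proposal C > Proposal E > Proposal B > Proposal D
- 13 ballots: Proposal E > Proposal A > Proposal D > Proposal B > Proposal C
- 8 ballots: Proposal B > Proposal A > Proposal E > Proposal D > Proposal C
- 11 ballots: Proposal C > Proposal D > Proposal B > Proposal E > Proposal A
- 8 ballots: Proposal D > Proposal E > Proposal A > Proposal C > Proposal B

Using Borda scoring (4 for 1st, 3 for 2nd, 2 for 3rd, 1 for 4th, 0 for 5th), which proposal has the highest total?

Proposal E

Proposal A: 12×0 + 13×4 + 13×3 + 8×3 + 11×0 + 8×2 = 131
Proposal B: 12×1 + 13×1 + 13×1 + 8×4 + 11×2 + 8×0 = 92
Proposal C: 12×2 + 13×3 + 13×0 + 8×0 + 11×4 + 8×1 = 115
Proposal D: 12×3 + 13×0 + 13×2 + 8×1 + 11×3 + 8×4 = 135
Proposal E: 12×4 + 13×2 + 13×4 + 8×2 + 11×1 + 8×3 = 177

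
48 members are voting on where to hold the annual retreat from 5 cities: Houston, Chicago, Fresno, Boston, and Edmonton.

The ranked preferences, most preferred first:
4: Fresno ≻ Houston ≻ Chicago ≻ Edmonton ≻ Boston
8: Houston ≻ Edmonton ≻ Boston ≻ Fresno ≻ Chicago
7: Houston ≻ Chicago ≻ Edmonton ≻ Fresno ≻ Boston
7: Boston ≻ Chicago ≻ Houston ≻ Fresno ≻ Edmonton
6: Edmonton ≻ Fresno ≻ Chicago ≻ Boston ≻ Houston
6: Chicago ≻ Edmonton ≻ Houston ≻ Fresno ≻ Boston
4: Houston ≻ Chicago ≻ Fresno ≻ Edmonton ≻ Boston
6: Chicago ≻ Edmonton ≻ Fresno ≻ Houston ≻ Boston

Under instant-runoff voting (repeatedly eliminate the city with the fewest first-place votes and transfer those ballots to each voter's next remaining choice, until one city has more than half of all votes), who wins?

Round 1: Houston 19, Chicago 12, Fresno 4, Boston 7, Edmonton 6. Fresno eliminated.
Round 2: Houston 23, Chicago 12, Boston 7, Edmonton 6. Edmonton eliminated.
Round 3: Houston 23, Chicago 18, Boston 7. Boston eliminated.
Round 4: Houston 23, Chicago 25. Chicago has a majority (≥25).

Chicago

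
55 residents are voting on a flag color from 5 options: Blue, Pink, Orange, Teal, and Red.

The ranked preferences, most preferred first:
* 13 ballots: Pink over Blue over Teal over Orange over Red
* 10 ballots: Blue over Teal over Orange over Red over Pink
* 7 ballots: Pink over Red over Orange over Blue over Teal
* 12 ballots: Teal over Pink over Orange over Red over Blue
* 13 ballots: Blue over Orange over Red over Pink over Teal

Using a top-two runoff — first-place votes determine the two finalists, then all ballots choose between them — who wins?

Round 1 first-place votes: Blue 23, Pink 20, Orange 0, Teal 12, Red 0. Blue and Pink advance.
Runoff: Blue is ranked above Pink on 23 ballots, Pink above Blue on 32.

Pink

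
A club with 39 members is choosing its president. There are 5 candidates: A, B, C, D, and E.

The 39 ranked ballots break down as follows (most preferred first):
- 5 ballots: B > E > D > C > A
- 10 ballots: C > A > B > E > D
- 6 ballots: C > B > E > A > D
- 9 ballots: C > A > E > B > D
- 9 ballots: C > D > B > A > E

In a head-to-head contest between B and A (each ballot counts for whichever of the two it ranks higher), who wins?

B

B is ranked above A on 20 ballots; A above B on 19.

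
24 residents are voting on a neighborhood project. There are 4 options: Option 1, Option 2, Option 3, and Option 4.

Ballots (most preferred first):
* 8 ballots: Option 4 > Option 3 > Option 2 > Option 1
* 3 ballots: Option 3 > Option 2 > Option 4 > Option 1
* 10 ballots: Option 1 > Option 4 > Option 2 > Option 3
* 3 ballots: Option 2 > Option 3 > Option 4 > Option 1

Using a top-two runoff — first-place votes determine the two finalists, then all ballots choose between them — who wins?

Option 4

Round 1 first-place votes: Option 1 10, Option 2 3, Option 3 3, Option 4 8. Option 1 and Option 4 advance.
Runoff: Option 1 is ranked above Option 4 on 10 ballots, Option 4 above Option 1 on 14.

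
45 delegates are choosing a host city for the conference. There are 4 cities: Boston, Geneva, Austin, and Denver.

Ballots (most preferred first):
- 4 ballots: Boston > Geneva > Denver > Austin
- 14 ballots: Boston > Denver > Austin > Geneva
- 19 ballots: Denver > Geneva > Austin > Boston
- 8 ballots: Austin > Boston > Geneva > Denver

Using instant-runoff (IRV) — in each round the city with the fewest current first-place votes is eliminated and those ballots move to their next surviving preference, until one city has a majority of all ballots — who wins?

Round 1: Boston 18, Geneva 0, Austin 8, Denver 19. Geneva eliminated.
Round 2: Boston 18, Austin 8, Denver 19. Austin eliminated.
Round 3: Boston 26, Denver 19. Boston has a majority (≥23).

Boston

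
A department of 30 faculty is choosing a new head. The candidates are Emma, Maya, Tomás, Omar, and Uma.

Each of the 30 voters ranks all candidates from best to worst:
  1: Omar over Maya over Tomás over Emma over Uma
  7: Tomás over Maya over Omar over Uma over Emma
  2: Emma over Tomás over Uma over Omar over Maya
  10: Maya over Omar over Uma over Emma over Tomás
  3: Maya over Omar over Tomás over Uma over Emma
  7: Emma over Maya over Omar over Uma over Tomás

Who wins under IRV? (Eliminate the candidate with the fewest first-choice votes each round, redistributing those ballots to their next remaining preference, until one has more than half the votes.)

Round 1: Emma 9, Maya 13, Tomás 7, Omar 1, Uma 0. Uma eliminated.
Round 2: Emma 9, Maya 13, Tomás 7, Omar 1. Omar eliminated.
Round 3: Emma 9, Maya 14, Tomás 7. Tomás eliminated.
Round 4: Emma 9, Maya 21. Maya has a majority (≥16).

Maya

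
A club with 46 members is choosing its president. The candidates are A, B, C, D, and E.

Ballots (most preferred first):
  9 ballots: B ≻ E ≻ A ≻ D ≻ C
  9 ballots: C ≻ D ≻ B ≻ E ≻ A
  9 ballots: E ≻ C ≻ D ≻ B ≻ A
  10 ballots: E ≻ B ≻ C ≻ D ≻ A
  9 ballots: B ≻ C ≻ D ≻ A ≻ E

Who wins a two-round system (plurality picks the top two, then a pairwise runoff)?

B

Round 1 first-place votes: A 0, B 18, C 9, D 0, E 19. E and B advance.
Runoff: E is ranked above B on 19 ballots, B above E on 27.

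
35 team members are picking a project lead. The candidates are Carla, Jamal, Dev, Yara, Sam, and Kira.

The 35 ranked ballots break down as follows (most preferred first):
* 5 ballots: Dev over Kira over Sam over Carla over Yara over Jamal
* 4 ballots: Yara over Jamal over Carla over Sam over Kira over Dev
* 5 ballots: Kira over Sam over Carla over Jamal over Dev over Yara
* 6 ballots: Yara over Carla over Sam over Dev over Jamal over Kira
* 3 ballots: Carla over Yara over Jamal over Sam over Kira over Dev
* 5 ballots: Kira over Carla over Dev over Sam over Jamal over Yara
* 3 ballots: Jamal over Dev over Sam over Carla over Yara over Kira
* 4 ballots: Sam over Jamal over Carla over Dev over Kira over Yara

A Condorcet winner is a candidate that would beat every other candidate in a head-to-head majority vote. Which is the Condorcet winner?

Carla

Carla vs Jamal: 24–11
Carla vs Dev: 27–8
Carla vs Yara: 25–10
Carla vs Sam: 18–17
Carla vs Kira: 20–15
Carla beats every other candidate.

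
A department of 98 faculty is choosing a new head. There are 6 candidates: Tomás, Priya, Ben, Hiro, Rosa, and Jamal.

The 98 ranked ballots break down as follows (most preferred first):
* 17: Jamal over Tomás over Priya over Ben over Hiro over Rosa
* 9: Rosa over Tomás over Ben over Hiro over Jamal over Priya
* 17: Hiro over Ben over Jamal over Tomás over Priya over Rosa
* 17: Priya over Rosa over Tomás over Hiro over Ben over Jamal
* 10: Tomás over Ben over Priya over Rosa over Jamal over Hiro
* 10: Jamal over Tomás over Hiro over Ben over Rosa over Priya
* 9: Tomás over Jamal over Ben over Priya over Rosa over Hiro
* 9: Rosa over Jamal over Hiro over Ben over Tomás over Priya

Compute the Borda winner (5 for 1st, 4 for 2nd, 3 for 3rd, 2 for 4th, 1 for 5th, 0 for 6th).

Tomás: 17×4 + 9×4 + 17×2 + 17×3 + 10×5 + 10×4 + 9×5 + 9×1 = 333
Priya: 17×3 + 9×0 + 17×1 + 17×5 + 10×3 + 10×0 + 9×2 + 9×0 = 201
Ben: 17×2 + 9×3 + 17×4 + 17×1 + 10×4 + 10×2 + 9×3 + 9×2 = 251
Hiro: 17×1 + 9×2 + 17×5 + 17×2 + 10×0 + 10×3 + 9×0 + 9×3 = 211
Rosa: 17×0 + 9×5 + 17×0 + 17×4 + 10×2 + 10×1 + 9×1 + 9×5 = 197
Jamal: 17×5 + 9×1 + 17×3 + 17×0 + 10×1 + 10×5 + 9×4 + 9×4 = 277

Tomás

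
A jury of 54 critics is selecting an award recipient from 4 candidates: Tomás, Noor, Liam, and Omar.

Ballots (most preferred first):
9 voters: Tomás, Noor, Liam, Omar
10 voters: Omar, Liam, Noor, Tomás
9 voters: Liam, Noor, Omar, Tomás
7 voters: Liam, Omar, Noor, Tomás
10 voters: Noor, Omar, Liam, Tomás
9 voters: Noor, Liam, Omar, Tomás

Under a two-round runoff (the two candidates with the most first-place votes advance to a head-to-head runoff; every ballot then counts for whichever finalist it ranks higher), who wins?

Noor

Round 1 first-place votes: Tomás 9, Noor 19, Liam 16, Omar 10. Noor and Liam advance.
Runoff: Noor is ranked above Liam on 28 ballots, Liam above Noor on 26.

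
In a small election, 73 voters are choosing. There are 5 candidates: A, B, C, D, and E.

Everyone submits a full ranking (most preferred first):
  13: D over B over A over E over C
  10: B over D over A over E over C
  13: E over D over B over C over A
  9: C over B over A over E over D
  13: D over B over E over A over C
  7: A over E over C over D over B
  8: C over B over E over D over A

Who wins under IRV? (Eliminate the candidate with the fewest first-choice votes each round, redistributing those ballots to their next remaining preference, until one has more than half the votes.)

Round 1: A 7, B 10, C 17, D 26, E 13. A eliminated.
Round 2: B 10, C 17, D 26, E 20. B eliminated.
Round 3: C 17, D 36, E 20. C eliminated.
Round 4: D 36, E 37. E has a majority (≥37).

E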